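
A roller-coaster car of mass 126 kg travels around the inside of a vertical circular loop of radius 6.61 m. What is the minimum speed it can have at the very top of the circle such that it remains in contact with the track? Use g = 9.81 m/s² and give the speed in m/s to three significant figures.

8.05 m/s

At the highest point the centre is directly below, so both the weight and N act inward: N + mg = mv²/r.
At minimum speed N → 0, so mg = mv_min²/r ⇒ v_min = √(g r) = √(9.81 × 6.61) = 8.053 m/s.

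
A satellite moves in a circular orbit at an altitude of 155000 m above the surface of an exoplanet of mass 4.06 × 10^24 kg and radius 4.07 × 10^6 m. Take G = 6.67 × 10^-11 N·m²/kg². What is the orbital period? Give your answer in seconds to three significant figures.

3320 s

r = R + h = 4.07 × 10^6 + 155000 = 4.225 × 10^6 m. Gravity provides the centripetal force: G M m / r² = m v² / r ⇒ v = √(GM/r) = 8006 m/s.
T = 2πr/v = 2π × 4.225 × 10^6 / 8006 = 3316 s.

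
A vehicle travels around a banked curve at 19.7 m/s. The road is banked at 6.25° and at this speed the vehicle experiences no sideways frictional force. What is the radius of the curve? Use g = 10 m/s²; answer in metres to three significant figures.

Frictionless banking: tanθ = v²/(rg), so r = v²/(g tanθ).
r = (19.7)²/(10.0 × tan 6.25°) = 388.1/(10.0 × 0.1095) = 388.1/1.095 = 354.4 m.

354 m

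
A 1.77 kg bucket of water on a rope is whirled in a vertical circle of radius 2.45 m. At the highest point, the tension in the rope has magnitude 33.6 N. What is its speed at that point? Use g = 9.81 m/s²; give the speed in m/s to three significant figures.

8.40 m/s

At the top, T + mg = mv²/r, so v = √(r(T/m + g)) = √(2.45 × (33.6/1.77 + 9.81)) = √(2.45 × 28.79) = √70.54 = 8.399 m/s.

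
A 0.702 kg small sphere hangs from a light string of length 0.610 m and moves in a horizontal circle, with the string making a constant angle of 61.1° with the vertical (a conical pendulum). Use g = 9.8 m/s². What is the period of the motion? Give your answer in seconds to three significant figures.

1.09 s

r = L sinθ = 0.5340 m. From T sinθ = mω²r and T cosθ = mg: tanθ = ω²r/g, so ω² = g tanθ / r = g/(L cosθ).
ω = √(g/(L cosθ)) = √(9.8/(0.610 × 0.4833)) = √33.24 = 5.766 rad/s.
Period = 2π/ω = 1.090 s.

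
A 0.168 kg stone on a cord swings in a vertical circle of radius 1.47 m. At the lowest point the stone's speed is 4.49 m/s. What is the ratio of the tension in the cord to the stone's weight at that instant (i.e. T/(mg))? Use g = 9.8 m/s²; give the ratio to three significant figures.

At the bottom, T − mg = mv²/r, so T = m(v²/r + g) and T/(mg) = v²/(rg) + 1 = (4.49)²/(1.47 × 9.8) + 1 = 1.399 + 1 = 2.399.

2.40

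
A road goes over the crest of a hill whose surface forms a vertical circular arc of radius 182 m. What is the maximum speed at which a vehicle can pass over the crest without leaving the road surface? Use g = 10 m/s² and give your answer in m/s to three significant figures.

42.7 m/s

At the crest the centre of the circle is below the vehicle, so the net downward (centripetal) force is mg − N = mv²/r.
The vehicle leaves the road when N → 0, giving v_max = √(g r) = √(10.0 × 182) = 42.66 m/s.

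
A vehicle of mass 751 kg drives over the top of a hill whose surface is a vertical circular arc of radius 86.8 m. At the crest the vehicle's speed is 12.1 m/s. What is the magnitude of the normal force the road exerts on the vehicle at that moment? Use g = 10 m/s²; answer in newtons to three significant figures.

At the crest the centripetal acceleration points downward (toward the centre of the arc), so mg − N = mv²/r.
N = m(g − v²/r) = 751 × (10.0 − (12.1)²/86.8) = 751 × (10.0 − 1.687) = 751 × 8.313 = 6243 N.

6240 N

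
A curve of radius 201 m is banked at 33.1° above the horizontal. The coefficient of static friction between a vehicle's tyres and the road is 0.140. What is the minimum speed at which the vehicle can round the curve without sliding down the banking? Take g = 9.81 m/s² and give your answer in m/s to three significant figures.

At the minimum speed, friction acts up the slope at its limiting value f = μN. Radially (horizontal, toward centre): N sinθ − μN cosθ = mv²/r. Vertically: N cosθ + μN sinθ = mg.
Dividing: v² = r g (sinθ − μcosθ)/(cosθ + μsinθ).
sinθ − μcosθ = 0.5461 − 0.140×0.8377 = 0.4288; cosθ + μsinθ = 0.8377 + 0.140×0.5461 = 0.9142.
v² = 201 × 9.81 × 0.4288/0.9142 = 924.9 m²/s², so v = 30.41 m/s.

30.4 m/s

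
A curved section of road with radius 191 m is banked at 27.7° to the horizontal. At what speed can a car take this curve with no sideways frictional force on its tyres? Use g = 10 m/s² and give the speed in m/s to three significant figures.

On a frictionless banked curve, N sinθ = mv²/r and N cosθ = mg, so tanθ = v²/(rg).
v = √(r g tanθ) = √(191 × 10.0 × tan 27.7°) = √(191 × 10.0 × 0.5250) = √1003 = 31.67 m/s.

31.7 m/s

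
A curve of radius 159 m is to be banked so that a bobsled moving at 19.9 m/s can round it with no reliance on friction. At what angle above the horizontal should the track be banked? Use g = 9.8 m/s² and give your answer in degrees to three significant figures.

14.3°

With no friction, the horizontal component of the normal force provides the centripetal force: N sinθ = mv²/r, while N cosθ = mg vertically.
Dividing: tanθ = v²/(r g) = (19.9)²/(159 × 9.8) = 396.0/1558 = 0.2541.
θ = arctan(0.2541) = 14.26°.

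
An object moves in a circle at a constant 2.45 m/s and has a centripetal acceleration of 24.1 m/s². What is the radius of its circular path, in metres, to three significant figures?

0.249 m

a_c = v²/r ⇒ r = v²/a_c = (2.45)²/24.1 = 6.003/24.1 = 0.2491 m.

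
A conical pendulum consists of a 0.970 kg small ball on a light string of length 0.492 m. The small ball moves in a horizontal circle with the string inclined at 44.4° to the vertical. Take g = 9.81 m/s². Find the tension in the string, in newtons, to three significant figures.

Vertically the bob has no acceleration, so T cosθ = mg.
T = mg/cosθ = 0.970 × 9.81 / cos 44.4° = 9.516/0.7145 = 13.32 N.

13.3 N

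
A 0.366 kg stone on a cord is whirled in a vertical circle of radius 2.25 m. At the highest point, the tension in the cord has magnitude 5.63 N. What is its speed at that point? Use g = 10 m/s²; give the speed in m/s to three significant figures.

At the top, T + mg = mv²/r, so v = √(r(T/m + g)) = √(2.25 × (5.63/0.366 + 10.0)) = √(2.25 × 25.38) = √57.11 = 7.557 m/s.

7.56 m/s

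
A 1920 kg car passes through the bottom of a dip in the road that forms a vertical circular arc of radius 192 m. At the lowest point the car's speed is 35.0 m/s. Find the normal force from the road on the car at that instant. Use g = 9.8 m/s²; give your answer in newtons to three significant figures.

At the lowest point, N points up (toward the centre) and the weight mg points down (away from the centre), so the net inward force is N − mg = mv²/r.
N = m(v²/r + g) = 1920 × ((35.0)²/192 + 9.8) = 1920 × (6.380 + 9.8) = 1920 × 16.18 = 31070 N.

31100 N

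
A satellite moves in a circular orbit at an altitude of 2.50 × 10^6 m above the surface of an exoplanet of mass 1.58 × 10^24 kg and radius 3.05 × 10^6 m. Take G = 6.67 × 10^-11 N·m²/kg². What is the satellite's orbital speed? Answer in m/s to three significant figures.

Orbital radius r = R + h = 3.05 × 10^6 + 2.50 × 10^6 = 5.550 × 10^6 m.
Gravity supplies the centripetal force: G M m / r² = m v² / r, so v = √(GM/r).
v = √(6.67 × 10^-11 × 1.58 × 10^24 / 5.550 × 10^6) = √(1.899 × 10^7) = 4358 m/s.

4360 m/s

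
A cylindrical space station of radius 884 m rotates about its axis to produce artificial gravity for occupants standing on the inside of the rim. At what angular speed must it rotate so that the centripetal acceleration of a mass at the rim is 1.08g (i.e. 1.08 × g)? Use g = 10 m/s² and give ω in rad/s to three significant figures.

0.111 rad/s

Centripetal acceleration a_c = ω²r. Setting ω²r = 1.08g:
ω = √(1.08g / r) = √(1.08 × 10.0 / 884) = √0.01222 = 0.1105 rad/s.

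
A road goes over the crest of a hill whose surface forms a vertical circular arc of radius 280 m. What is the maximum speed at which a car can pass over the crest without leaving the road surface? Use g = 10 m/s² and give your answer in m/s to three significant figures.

At the crest the centre of the circle is below the car, so the net downward (centripetal) force is mg − N = mv²/r.
The car leaves the road when N → 0, giving v_max = √(g r) = √(10.0 × 280) = 52.92 m/s.

52.9 m/s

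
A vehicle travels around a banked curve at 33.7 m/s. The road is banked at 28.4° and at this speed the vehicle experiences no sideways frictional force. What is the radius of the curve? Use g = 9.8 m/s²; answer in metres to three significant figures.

214 m

Frictionless banking: tanθ = v²/(rg), so r = v²/(g tanθ).
r = (33.7)²/(9.8 × tan 28.4°) = 1136/(9.8 × 0.5407) = 1136/5.299 = 214.3 m.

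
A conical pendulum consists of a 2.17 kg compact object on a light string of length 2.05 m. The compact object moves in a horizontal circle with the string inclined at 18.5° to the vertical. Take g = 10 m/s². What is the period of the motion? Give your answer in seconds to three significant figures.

r = L sinθ = 0.6505 m. From T sinθ = mω²r and T cosθ = mg: tanθ = ω²r/g, so ω² = g tanθ / r = g/(L cosθ).
ω = √(g/(L cosθ)) = √(10.0/(2.05 × 0.9483)) = √5.144 = 2.268 rad/s.
Period = 2π/ω = 2.770 s.

2.77 s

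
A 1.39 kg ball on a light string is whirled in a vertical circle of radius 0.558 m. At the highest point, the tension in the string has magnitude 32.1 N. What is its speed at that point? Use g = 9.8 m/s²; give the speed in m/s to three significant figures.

At the top, T + mg = mv²/r, so v = √(r(T/m + g)) = √(0.558 × (32.1/1.39 + 9.8)) = √(0.558 × 32.89) = √18.35 = 4.284 m/s.

4.28 m/s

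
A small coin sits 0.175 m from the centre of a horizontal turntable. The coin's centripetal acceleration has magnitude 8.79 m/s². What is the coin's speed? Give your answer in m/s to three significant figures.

a_c = v²/r ⇒ v = √(a_c · r) = √(8.79 × 0.175) = √1.538 = 1.240 m/s.

1.24 m/s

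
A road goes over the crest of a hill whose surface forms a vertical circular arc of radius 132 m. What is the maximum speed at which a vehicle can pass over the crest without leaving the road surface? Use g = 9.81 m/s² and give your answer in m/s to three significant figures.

At the crest the centre of the circle is below the vehicle, so the net downward (centripetal) force is mg − N = mv²/r.
The vehicle leaves the road when N → 0, giving v_max = √(g r) = √(9.81 × 132) = 35.98 m/s.

36.0 m/s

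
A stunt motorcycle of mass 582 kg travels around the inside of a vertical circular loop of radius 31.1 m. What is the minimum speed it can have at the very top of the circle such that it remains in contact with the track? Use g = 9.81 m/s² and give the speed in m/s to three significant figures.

At the top, both weight mg and N point toward the centre: N + mg = mv²/r.
At minimum speed N → 0, so mg = mv_min²/r ⇒ v_min = √(g r) = √(9.81 × 31.1) = 17.47 m/s.

17.5 m/s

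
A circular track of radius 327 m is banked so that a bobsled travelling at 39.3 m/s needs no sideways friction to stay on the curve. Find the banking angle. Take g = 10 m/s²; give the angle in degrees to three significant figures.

With no friction, the horizontal component of the normal force provides the centripetal force: N sinθ = mv²/r, while N cosθ = mg vertically.
Dividing: tanθ = v²/(r g) = (39.3)²/(327 × 10.0) = 1544/3270 = 0.4723.
θ = arctan(0.4723) = 25.28°.

25.3°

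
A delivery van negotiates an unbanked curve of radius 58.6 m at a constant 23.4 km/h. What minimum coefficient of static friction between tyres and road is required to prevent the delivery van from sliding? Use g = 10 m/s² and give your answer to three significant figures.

v = 23.4/3.6 = 6.500 m/s.
Friction provides the centripetal force: μ_s m g = m v²/r, so μ_s = v²/(g r) = (6.500)²/(10.0 × 58.6) = 42.25/586.0 = 0.07210.

0.0721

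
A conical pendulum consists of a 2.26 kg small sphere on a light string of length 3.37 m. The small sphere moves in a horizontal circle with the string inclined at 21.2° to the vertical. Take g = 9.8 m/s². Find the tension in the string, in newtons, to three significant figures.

23.8 N

Vertically the bob has no acceleration, so T cosθ = mg.
T = mg/cosθ = 2.26 × 9.8 / cos 21.2° = 22.15/0.9323 = 23.76 N.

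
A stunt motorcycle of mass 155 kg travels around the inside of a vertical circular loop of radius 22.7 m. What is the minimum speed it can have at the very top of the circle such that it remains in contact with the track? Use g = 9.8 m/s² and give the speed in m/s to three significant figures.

At the highest point the centre is directly below, so both the weight and N act inward: N + mg = mv²/r.
At minimum speed N → 0, so mg = mv_min²/r ⇒ v_min = √(g r) = √(9.8 × 22.7) = 14.92 m/s.

14.9 m/s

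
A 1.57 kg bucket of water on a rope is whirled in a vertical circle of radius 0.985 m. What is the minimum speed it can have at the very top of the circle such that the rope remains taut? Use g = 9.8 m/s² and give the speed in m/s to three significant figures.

At the highest point the centre is directly below, so both the weight and T act inward: T + mg = mv²/r.
At minimum speed T → 0, so mg = mv_min²/r ⇒ v_min = √(g r) = √(9.8 × 0.985) = 3.107 m/s.

3.11 m/s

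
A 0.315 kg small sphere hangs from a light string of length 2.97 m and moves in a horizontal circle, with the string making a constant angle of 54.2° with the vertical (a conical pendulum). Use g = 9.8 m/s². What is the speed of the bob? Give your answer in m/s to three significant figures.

5.72 m/s

The radius of the circle is r = L sinθ = 2.97 × sin 54.2° = 2.409 m.
Horizontally T sinθ = mv²/r and vertically T cosθ = mg, so tanθ = v²/(rg).
v = √(r g tanθ) = √(2.409 × 9.8 × 1.387) = √32.73 = 5.721 m/s.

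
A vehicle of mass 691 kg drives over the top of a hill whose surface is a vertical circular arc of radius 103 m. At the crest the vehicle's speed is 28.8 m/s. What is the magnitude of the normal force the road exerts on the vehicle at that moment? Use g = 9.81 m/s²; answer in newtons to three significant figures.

1210 N

At the crest the centripetal acceleration points downward (toward the centre of the arc), so mg − N = mv²/r.
N = m(g − v²/r) = 691 × (9.81 − (28.8)²/103) = 691 × (9.81 − 8.053) = 691 × 1.757 = 1214 N.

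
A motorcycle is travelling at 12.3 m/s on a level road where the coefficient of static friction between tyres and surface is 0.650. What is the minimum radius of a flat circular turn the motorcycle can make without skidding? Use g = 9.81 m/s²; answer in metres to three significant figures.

23.7 m

At the limit, μ_s m g = m v²/r, so r_min = v²/(μ_s g) = (12.3)²/(0.650 × 9.81) = 151.3/6.377 = 23.73 m.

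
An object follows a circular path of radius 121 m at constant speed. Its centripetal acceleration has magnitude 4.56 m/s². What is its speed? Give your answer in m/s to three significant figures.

23.5 m/s

a_c = v²/r ⇒ v = √(a_c · r) = √(4.56 × 121) = √551.8 = 23.49 m/s.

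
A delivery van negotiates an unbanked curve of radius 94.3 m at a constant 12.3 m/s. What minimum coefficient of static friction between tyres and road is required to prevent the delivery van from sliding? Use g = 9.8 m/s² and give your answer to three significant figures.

Friction provides the centripetal force: μ_s m g = m v²/r, so μ_s = v²/(g r) = (12.30)²/(9.8 × 94.3) = 151.3/924.1 = 0.1637.

0.164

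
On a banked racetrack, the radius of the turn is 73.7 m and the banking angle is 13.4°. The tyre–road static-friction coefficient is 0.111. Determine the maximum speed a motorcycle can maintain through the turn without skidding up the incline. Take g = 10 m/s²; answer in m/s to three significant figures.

16.3 m/s

At the maximum speed, friction acts down the slope at its limiting value f = μN. Radially (horizontal, toward centre): N sinθ + μN cosθ = mv²/r. Vertically: N cosθ − μN sinθ = mg.
Dividing: v² = r g (sinθ + μcosθ)/(cosθ − μsinθ).
sinθ + μcosθ = 0.2317 + 0.111×0.9728 = 0.3397; cosθ − μsinθ = 0.9728 − 0.111×0.2317 = 0.9471.
v² = 73.7 × 10.0 × 0.3397/0.9471 = 264.4 m²/s², so v = 16.26 m/s.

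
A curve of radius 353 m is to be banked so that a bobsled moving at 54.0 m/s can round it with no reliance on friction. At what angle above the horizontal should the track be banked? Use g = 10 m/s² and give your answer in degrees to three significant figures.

For a frictionless banked turn: horizontally N sinθ = mv²/r and vertically N cosθ = mg.
Dividing: tanθ = v²/(r g) = (54.0)²/(353 × 10.0) = 2916/3530 = 0.8261.
θ = arctan(0.8261) = 39.56°.

39.6°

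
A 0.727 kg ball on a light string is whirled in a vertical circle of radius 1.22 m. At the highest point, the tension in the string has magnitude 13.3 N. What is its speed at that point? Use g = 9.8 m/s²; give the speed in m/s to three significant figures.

5.85 m/s

At the top, T + mg = mv²/r, so v = √(r(T/m + g)) = √(1.22 × (13.3/0.727 + 9.8)) = √(1.22 × 28.09) = √34.28 = 5.854 m/s.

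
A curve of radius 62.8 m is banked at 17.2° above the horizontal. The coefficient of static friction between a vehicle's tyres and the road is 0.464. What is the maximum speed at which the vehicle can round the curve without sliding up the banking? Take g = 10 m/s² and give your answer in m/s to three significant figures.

23.8 m/s

At the maximum speed, friction acts down the slope at its limiting value f = μN. Radially (horizontal, toward centre): N sinθ + μN cosθ = mv²/r. Vertically: N cosθ − μN sinθ = mg.
Dividing: v² = r g (sinθ + μcosθ)/(cosθ − μsinθ).
sinθ + μcosθ = 0.2957 + 0.464×0.9553 = 0.7390; cosθ − μsinθ = 0.9553 − 0.464×0.2957 = 0.8181.
v² = 62.8 × 10.0 × 0.7390/0.8181 = 567.3 m²/s², so v = 23.82 m/s.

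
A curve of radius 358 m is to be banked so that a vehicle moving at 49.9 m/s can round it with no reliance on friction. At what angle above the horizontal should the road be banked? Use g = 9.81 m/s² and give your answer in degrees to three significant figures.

For a frictionless banked turn: horizontally N sinθ = mv²/r and vertically N cosθ = mg.
Dividing: tanθ = v²/(r g) = (49.9)²/(358 × 9.81) = 2490/3512 = 0.7090.
θ = arctan(0.7090) = 35.34°.

35.3°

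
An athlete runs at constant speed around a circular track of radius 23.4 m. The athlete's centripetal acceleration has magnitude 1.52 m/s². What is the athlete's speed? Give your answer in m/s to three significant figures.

a_c = v²/r ⇒ v = √(a_c · r) = √(1.52 × 23.4) = √35.57 = 5.964 m/s.

5.96 m/s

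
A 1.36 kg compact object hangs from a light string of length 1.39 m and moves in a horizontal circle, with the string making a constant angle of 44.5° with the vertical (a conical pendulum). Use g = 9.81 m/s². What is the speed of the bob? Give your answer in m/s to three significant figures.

The radius of the circle is r = L sinθ = 1.39 × sin 44.5° = 0.9743 m.
Horizontally T sinθ = mv²/r and vertically T cosθ = mg, so tanθ = v²/(rg).
v = √(r g tanθ) = √(0.9743 × 9.81 × 0.9827) = √9.392 = 3.065 m/s.

3.06 m/s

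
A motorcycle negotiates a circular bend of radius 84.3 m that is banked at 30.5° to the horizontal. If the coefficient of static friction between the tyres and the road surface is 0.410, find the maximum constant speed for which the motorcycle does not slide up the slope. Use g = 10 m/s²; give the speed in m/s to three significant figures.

33.3 m/s

At the maximum speed, friction acts down the slope at its limiting value f = μN. Radially (horizontal, toward centre): N sinθ + μN cosθ = mv²/r. Vertically: N cosθ − μN sinθ = mg.
Dividing: v² = r g (sinθ + μcosθ)/(cosθ − μsinθ).
sinθ + μcosθ = 0.5075 + 0.410×0.8616 = 0.8608; cosθ − μsinθ = 0.8616 − 0.410×0.5075 = 0.6535.
v² = 84.3 × 10.0 × 0.8608/0.6535 = 1110 m²/s², so v = 33.32 m/s.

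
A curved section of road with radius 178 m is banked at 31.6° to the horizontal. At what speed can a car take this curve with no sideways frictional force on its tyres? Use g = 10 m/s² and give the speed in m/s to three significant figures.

33.1 m/s

On a frictionless banked curve, N sinθ = mv²/r and N cosθ = mg, so tanθ = v²/(rg).
v = √(r g tanθ) = √(178 × 10.0 × tan 31.6°) = √(178 × 10.0 × 0.6152) = √1095 = 33.09 m/s.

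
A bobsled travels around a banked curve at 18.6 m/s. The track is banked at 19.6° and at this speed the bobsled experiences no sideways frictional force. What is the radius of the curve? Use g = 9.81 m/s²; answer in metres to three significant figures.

99.0 m

Frictionless banking: tanθ = v²/(rg), so r = v²/(g tanθ).
r = (18.6)²/(9.81 × tan 19.6°) = 346.0/(9.81 × 0.3561) = 346.0/3.493 = 99.04 m.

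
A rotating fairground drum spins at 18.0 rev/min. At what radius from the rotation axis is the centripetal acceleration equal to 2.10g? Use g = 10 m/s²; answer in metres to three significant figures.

ω = 18.0 rev/min × 2π/60 = 1.885 rad/s.
a_c = ω²r = 2.10g ⇒ r = 2.10 × 10.0 / (1.885)² = 21.00/3.553 = 5.910 m.

5.91 m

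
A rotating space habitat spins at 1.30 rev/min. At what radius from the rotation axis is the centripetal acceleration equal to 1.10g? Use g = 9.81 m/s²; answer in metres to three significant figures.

582 m

ω = 1.30 rev/min × 2π/60 = 0.1361 rad/s.
a_c = ω²r = 1.10g ⇒ r = 1.10 × 9.81 / (0.1361)² = 10.79/0.01853 = 582.3 m.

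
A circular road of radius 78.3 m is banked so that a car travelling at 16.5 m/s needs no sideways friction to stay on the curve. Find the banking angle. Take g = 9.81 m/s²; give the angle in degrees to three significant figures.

19.5°

For a frictionless banked turn: horizontally N sinθ = mv²/r and vertically N cosθ = mg.
Dividing: tanθ = v²/(r g) = (16.5)²/(78.3 × 9.81) = 272.2/768.1 = 0.3544.
θ = arctan(0.3544) = 19.52°.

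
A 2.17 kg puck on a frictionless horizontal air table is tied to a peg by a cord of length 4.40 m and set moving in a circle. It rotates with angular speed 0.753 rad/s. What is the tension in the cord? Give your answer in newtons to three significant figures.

v = ωr = 0.753 × 4.40 = 3.313 m/s.
The tension is the only horizontal force, so it supplies the full centripetal force: T = m v²/r = 2.17 × (3.313)²/4.40 = 2.17 × 10.98/4.40 = 5.414 N.

5.41 N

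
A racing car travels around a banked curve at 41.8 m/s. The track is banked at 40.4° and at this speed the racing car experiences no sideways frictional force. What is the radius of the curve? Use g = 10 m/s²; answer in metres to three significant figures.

205 m

Frictionless banking: tanθ = v²/(rg), so r = v²/(g tanθ).
r = (41.8)²/(10.0 × tan 40.4°) = 1747/(10.0 × 0.8511) = 1747/8.511 = 205.3 m.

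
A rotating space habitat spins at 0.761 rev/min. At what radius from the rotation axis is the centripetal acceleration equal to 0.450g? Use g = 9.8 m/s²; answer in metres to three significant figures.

ω = 0.761 rev/min × 2π/60 = 0.07969 rad/s.
a_c = ω²r = 0.450g ⇒ r = 0.450 × 9.8 / (0.07969)² = 4.410/0.006351 = 694.4 m.

694 m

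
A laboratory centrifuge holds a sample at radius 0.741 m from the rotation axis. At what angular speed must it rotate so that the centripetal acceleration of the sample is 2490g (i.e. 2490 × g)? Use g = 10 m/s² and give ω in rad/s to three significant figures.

183 rad/s

Centripetal acceleration a_c = ω²r. Setting ω²r = 2490g:
ω = √(2490g / r) = √(2490 × 10.0 / 0.741) = √33600 = 183.3 rad/s.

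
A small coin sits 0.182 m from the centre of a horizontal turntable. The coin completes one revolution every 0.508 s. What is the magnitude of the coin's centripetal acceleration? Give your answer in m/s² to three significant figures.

v = 2πr/T = 2π × 0.182/0.508 = 2.251 m/s.
a_c = v²/r = (2.251)²/0.182 = 5.067/0.182 = 27.84 m/s².

27.8 m/s²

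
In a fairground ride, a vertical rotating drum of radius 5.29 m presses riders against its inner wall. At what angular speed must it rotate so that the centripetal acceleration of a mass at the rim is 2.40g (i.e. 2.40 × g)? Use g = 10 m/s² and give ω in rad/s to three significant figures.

Centripetal acceleration a_c = ω²r. Setting ω²r = 2.40g:
ω = √(2.40g / r) = √(2.40 × 10.0 / 5.29) = √4.537 = 2.130 rad/s.

2.13 rad/s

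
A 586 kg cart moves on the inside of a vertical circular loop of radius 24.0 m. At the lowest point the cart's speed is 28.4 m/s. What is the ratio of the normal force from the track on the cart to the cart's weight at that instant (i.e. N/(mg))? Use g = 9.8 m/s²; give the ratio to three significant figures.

At the bottom, N − mg = mv²/r, so N = m(v²/r + g) and N/(mg) = v²/(rg) + 1 = (28.4)²/(24.0 × 9.8) + 1 = 3.429 + 1 = 4.429.

4.43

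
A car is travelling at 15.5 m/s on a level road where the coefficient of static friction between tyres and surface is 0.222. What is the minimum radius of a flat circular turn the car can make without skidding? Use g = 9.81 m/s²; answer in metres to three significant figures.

110 m

At the limit, μ_s m g = m v²/r, so r_min = v²/(μ_s g) = (15.5)²/(0.222 × 9.81) = 240.2/2.178 = 110.3 m.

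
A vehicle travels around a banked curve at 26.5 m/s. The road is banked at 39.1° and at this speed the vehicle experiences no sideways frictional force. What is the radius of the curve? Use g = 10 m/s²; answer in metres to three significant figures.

Frictionless banking: tanθ = v²/(rg), so r = v²/(g tanθ).
r = (26.5)²/(10.0 × tan 39.1°) = 702.2/(10.0 × 0.8127) = 702.2/8.127 = 86.41 m.

86.4 m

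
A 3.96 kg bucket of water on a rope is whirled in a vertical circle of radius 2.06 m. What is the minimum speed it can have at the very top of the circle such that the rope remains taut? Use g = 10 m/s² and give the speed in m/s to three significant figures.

4.54 m/s

At the top, both weight mg and T point toward the centre: T + mg = mv²/r.
At minimum speed T → 0, so mg = mv_min²/r ⇒ v_min = √(g r) = √(10.0 × 2.06) = 4.539 m/s.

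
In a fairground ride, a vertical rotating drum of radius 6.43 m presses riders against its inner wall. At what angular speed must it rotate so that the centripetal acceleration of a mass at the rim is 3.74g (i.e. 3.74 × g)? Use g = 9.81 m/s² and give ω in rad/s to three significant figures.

Centripetal acceleration a_c = ω²r. Setting ω²r = 3.74g:
ω = √(3.74g / r) = √(3.74 × 9.81 / 6.43) = √5.706 = 2.389 rad/s.

2.39 rad/s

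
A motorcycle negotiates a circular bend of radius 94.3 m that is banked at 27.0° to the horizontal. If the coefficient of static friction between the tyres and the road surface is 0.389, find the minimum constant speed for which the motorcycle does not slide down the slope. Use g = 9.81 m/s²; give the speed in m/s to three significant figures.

At the minimum speed, friction acts up the slope at its limiting value f = μN. Radially (horizontal, toward centre): N sinθ − μN cosθ = mv²/r. Vertically: N cosθ + μN sinθ = mg.
Dividing: v² = r g (sinθ − μcosθ)/(cosθ + μsinθ).
sinθ − μcosθ = 0.4540 − 0.389×0.8910 = 0.1074; cosθ + μsinθ = 0.8910 + 0.389×0.4540 = 1.068.
v² = 94.3 × 9.81 × 0.1074/1.068 = 93.05 m²/s², so v = 9.646 m/s.

9.65 m/s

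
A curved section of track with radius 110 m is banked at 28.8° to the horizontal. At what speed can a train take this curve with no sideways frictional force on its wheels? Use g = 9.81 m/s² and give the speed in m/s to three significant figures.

On a frictionless banked curve, N sinθ = mv²/r and N cosθ = mg, so tanθ = v²/(rg).
v = √(r g tanθ) = √(110 × 9.81 × tan 28.8°) = √(110 × 9.81 × 0.5498) = √593.2 = 24.36 m/s.

24.4 m/s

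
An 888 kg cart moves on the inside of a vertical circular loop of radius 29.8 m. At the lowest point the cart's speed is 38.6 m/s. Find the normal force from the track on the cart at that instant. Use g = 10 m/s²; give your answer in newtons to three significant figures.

53300 N

At the lowest point, N points up (toward the centre) and the weight mg points down (away from the centre), so the net inward force is N − mg = mv²/r.
N = m(v²/r + g) = 888 × ((38.6)²/29.8 + 10.0) = 888 × (50.00 + 10.0) = 888 × 60.00 = 53280 N.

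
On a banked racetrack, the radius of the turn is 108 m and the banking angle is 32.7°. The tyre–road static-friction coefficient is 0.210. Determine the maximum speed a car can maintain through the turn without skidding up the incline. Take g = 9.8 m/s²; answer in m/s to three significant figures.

At the maximum speed, friction acts down the slope at its limiting value f = μN. Radially (horizontal, toward centre): N sinθ + μN cosθ = mv²/r. Vertically: N cosθ − μN sinθ = mg.
Dividing: v² = r g (sinθ + μcosθ)/(cosθ − μsinθ).
sinθ + μcosθ = 0.5402 + 0.210×0.8415 = 0.7170; cosθ − μsinθ = 0.8415 − 0.210×0.5402 = 0.7281.
v² = 108 × 9.8 × 0.7170/0.7281 = 1042 m²/s², so v = 32.28 m/s.

32.3 m/s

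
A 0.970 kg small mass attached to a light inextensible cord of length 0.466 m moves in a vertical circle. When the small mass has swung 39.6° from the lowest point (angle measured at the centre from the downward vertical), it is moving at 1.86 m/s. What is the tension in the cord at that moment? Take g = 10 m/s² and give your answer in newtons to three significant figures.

14.7 N

Take the radial direction toward the centre of the circle as positive. The component of the weight along the string toward the centre is −mg cos φ (φ measured from the bottom), so Newton's second law along the string gives T − mg cos φ = m v²/r.
cos 39.6° = 0.7705, so T = m(v²/r + g cos φ) = 0.970 × ((1.86)²/0.466 + 10.0 × 0.7705) = 0.970 × (7.424 + (7.705)) = 0.970 × 15.13 = 14.68 N.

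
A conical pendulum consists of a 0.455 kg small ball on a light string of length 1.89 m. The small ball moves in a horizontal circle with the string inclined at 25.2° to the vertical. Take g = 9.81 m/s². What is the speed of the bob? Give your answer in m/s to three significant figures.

1.93 m/s

The radius of the circle is r = L sinθ = 1.89 × sin 25.2° = 0.8047 m.
Horizontally T sinθ = mv²/r and vertically T cosθ = mg, so tanθ = v²/(rg).
v = √(r g tanθ) = √(0.8047 × 9.81 × 0.4706) = √3.715 = 1.927 m/s.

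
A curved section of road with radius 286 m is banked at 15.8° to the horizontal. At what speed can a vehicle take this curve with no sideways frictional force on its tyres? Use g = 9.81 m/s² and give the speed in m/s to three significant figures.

On a frictionless banked curve, N sinθ = mv²/r and N cosθ = mg, so tanθ = v²/(rg).
v = √(r g tanθ) = √(286 × 9.81 × tan 15.8°) = √(286 × 9.81 × 0.2830) = √793.9 = 28.18 m/s.

28.2 m/s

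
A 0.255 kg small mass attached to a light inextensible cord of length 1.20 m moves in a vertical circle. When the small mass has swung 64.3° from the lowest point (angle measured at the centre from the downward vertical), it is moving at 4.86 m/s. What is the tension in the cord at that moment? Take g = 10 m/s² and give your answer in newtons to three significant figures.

6.12 N

Take the radial direction toward the centre of the circle as positive. The component of the weight along the string toward the centre is −mg cos φ (φ measured from the bottom), so Newton's second law along the string gives T − mg cos φ = m v²/r.
cos 64.3° = 0.4337, so T = m(v²/r + g cos φ) = 0.255 × ((4.86)²/1.20 + 10.0 × 0.4337) = 0.255 × (19.68 + (4.337)) = 0.255 × 24.02 = 6.125 N.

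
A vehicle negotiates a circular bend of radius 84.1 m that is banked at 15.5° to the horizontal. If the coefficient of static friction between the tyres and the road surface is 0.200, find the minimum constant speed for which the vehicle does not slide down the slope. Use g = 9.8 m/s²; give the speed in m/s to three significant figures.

7.77 m/s

At the minimum speed, friction acts up the slope at its limiting value f = μN. Radially (horizontal, toward centre): N sinθ − μN cosθ = mv²/r. Vertically: N cosθ + μN sinθ = mg.
Dividing: v² = r g (sinθ − μcosθ)/(cosθ + μsinθ).
sinθ − μcosθ = 0.2672 − 0.200×0.9636 = 0.07451; cosθ + μsinθ = 0.9636 + 0.200×0.2672 = 1.017.
v² = 84.1 × 9.8 × 0.07451/1.017 = 60.38 m²/s², so v = 7.770 m/s.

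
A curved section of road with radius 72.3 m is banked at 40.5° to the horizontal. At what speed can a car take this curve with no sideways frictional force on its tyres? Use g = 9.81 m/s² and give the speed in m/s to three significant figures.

On a frictionless banked curve, N sinθ = mv²/r and N cosθ = mg, so tanθ = v²/(rg).
v = √(r g tanθ) = √(72.3 × 9.81 × tan 40.5°) = √(72.3 × 9.81 × 0.8541) = √605.8 = 24.61 m/s.

24.6 m/s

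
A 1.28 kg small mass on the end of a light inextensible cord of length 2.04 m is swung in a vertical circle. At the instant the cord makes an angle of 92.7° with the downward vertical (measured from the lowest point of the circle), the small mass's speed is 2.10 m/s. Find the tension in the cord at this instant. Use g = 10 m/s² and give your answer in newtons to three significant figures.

Take the radial direction toward the centre of the circle as positive. The component of the weight along the string toward the centre is −mg cos φ (φ measured from the bottom), so Newton's second law along the string gives T − mg cos φ = m v²/r.
cos 92.7° = -0.04711, so T = m(v²/r + g cos φ) = 1.28 × ((2.10)²/2.04 + 10.0 × -0.04711) = 1.28 × (2.162 + (-0.4711)) = 1.28 × 1.691 = 2.164 N.

2.16 N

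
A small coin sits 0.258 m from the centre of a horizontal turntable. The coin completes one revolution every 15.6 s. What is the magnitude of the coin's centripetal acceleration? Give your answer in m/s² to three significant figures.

0.0419 m/s²

v = 2πr/T = 2π × 0.258/15.6 = 0.1039 m/s.
a_c = v²/r = (0.1039)²/0.258 = 0.01080/0.258 = 0.04185 m/s².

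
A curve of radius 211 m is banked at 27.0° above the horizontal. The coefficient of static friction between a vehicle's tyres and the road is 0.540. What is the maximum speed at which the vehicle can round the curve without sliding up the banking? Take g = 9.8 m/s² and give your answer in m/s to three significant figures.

54.7 m/s

At the maximum speed, friction acts down the slope at its limiting value f = μN. Radially (horizontal, toward centre): N sinθ + μN cosθ = mv²/r. Vertically: N cosθ − μN sinθ = mg.
Dividing: v² = r g (sinθ + μcosθ)/(cosθ − μsinθ).
sinθ + μcosθ = 0.4540 + 0.540×0.8910 = 0.9351; cosθ − μsinθ = 0.8910 − 0.540×0.4540 = 0.6459.
v² = 211 × 9.8 × 0.9351/0.6459 = 2994 m²/s², so v = 54.72 m/s.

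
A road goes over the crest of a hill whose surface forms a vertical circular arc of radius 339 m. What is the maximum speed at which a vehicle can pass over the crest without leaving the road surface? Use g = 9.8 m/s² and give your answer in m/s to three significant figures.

57.6 m/s

At the crest the centre of the circle is below the vehicle, so the net downward (centripetal) force is mg − N = mv²/r.
The vehicle leaves the road when N → 0, giving v_max = √(g r) = √(9.8 × 339) = 57.64 m/s.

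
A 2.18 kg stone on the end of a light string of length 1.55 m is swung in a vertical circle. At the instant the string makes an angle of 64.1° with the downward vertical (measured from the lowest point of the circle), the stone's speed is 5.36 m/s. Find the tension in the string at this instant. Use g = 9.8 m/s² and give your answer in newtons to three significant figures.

Take the radial direction toward the centre of the circle as positive. The component of the weight along the string toward the centre is −mg cos φ (φ measured from the bottom), so Newton's second law along the string gives T − mg cos φ = m v²/r.
cos 64.1° = 0.4368, so T = m(v²/r + g cos φ) = 2.18 × ((5.36)²/1.55 + 9.8 × 0.4368) = 2.18 × (18.54 + (4.281)) = 2.18 × 22.82 = 49.74 N.

49.7 N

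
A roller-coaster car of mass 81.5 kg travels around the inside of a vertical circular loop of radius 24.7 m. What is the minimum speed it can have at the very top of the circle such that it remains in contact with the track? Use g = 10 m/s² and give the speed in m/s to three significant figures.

15.7 m/s

At the highest point the centre is directly below, so both the weight and N act inward: N + mg = mv²/r.
At minimum speed N → 0, so mg = mv_min²/r ⇒ v_min = √(g r) = √(10.0 × 24.7) = 15.72 m/s.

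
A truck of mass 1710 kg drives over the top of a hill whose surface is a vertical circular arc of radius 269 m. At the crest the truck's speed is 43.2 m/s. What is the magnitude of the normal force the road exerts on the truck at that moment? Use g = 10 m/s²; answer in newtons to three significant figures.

At the crest the centripetal acceleration points downward (toward the centre of the arc), so mg − N = mv²/r.
N = m(g − v²/r) = 1710 × (10.0 − (43.2)²/269) = 1710 × (10.0 − 6.938) = 1710 × 3.062 = 5237 N.

5240 N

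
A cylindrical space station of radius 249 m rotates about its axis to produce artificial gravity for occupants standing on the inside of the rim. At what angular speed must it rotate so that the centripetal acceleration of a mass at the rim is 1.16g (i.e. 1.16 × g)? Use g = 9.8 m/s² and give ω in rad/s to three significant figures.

Centripetal acceleration a_c = ω²r. Setting ω²r = 1.16g:
ω = √(1.16g / r) = √(1.16 × 9.8 / 249) = √0.04565 = 0.2137 rad/s.

0.214 rad/s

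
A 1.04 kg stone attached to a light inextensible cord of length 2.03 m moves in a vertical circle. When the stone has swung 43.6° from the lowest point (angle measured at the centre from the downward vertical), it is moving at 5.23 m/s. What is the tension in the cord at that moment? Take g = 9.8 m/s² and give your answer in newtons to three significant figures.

Take the radial direction toward the centre of the circle as positive. The component of the weight along the string toward the centre is −mg cos φ (φ measured from the bottom), so Newton's second law along the string gives T − mg cos φ = m v²/r.
cos 43.6° = 0.7242, so T = m(v²/r + g cos φ) = 1.04 × ((5.23)²/2.03 + 9.8 × 0.7242) = 1.04 × (13.47 + (7.097)) = 1.04 × 20.57 = 21.39 N.

21.4 N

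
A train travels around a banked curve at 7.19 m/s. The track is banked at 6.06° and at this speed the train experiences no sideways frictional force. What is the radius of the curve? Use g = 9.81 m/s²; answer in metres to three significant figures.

Frictionless banking: tanθ = v²/(rg), so r = v²/(g tanθ).
r = (7.19)²/(9.81 × tan 6.06°) = 51.70/(9.81 × 0.1062) = 51.70/1.041 = 49.64 m.

49.6 m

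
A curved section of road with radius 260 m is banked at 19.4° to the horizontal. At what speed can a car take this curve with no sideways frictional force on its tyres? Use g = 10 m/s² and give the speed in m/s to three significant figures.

30.3 m/s

On a frictionless banked curve, N sinθ = mv²/r and N cosθ = mg, so tanθ = v²/(rg).
v = √(r g tanθ) = √(260 × 10.0 × tan 19.4°) = √(260 × 10.0 × 0.3522) = √915.6 = 30.26 m/s.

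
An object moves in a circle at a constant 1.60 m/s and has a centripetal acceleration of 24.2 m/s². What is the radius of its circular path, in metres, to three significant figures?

a_c = v²/r ⇒ r = v²/a_c = (1.60)²/24.2 = 2.560/24.2 = 0.1058 m.

0.106 m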